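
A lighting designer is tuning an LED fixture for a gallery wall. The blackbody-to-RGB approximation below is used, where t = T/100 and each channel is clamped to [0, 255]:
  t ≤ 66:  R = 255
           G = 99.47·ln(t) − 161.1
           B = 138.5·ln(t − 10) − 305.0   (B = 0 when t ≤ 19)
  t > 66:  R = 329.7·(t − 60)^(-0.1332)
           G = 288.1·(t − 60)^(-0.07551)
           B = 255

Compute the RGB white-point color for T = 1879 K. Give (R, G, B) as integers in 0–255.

t = 1879/100 = 18.79; the t ≤ 66 branch applies.
R = 255 by definition for t ≤ 66.
G = 99.47·ln 18.79 − 161.1 = 99.47·2.9333 − 161.1 = 130.678.
t = 18.79 ≤ 19, so B = 0.
Rounded: (255, 131, 0).

(255, 131, 0)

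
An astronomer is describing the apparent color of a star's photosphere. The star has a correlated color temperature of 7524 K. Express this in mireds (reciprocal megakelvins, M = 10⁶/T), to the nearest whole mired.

133 mireds

M = 10⁶ / 7524 = 132.908 → 133 mireds.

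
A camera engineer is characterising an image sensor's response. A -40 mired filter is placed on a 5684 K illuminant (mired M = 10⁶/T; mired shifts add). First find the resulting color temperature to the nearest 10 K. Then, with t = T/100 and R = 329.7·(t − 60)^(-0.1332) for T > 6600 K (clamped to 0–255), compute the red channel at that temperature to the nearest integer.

233

M_in = 10⁶/5684 = 175.93; M_out = 175.93 + (-40) = 135.93.
T_out = 10⁶/135.93 = 7356.6 K → 7360 K; t = 73.6.
R = 329.7·(73.6 − 60)^(-0.1332) = 329.7·13.6^(-0.1332) = 329.7·0.70634 = 232.880.
Rounded: 233.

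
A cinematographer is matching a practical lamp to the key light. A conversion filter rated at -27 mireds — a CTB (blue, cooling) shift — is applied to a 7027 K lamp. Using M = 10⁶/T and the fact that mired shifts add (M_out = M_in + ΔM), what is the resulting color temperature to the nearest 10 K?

8670 K

M_in = 10⁶/7027 = 142.31 mireds.
M_out = 142.31 + (-27) = 115.31 mireds.
T_out = 10⁶/115.31 = 8672.4 K → 8670 K.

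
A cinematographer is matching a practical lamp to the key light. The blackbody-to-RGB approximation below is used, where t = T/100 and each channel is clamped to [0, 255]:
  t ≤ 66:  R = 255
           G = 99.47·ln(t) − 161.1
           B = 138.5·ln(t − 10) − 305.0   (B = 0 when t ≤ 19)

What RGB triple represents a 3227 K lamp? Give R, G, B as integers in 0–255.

R=255, G=184, B=125

t = 3227/100 = 32.27; the t ≤ 66 branch applies.
R = 255 by definition for t ≤ 66.
G = 99.47·ln 32.27 − 161.1 = 99.47·3.4741 − 161.1 = 184.473.
B = 138.5·ln(32.27 − 10) − 305.0 = 138.5·ln 22.27 − 305.0 = 138.5·3.1032 − 305.0 = 124.799.
Rounded: (255, 184, 125).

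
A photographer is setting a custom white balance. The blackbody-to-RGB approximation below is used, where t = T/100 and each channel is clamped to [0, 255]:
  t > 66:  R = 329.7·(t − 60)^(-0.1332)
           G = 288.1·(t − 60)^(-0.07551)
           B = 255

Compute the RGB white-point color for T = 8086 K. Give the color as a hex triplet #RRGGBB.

#DCE5FF

t = 8086/100 = 80.86; the t > 66 branch applies.
R = 329.7·(80.86 − 60)^(-0.1332) = 329.7·20.86^(-0.1332) = 329.7·0.66722 = 219.982.
G = 288.1·(80.86 − 60)^(-0.07551) = 288.1·20.86^(-0.07551) = 288.1·0.79502 = 229.046.
B = 255 by definition for t > 66.
Rounded: (220, 229, 255).
In hex: #DCE5FF.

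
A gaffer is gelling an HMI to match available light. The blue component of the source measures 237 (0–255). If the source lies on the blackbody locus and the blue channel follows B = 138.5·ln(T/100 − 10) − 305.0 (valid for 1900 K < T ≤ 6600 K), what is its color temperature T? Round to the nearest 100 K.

6000 K

ln(t − 10) = (237 + 305.0) / 138.5 = 3.9134.
t − 10 = e^3.9134 = 50.067, so t = 60.067.
T = 100·t = 6007 K → 6000 K to the nearest 100 K.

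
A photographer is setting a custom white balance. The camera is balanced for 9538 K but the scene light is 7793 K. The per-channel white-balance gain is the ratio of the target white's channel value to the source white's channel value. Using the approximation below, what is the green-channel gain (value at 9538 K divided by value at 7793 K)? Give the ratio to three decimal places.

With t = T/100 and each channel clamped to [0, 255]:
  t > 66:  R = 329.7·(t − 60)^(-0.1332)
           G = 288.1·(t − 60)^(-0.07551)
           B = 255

0.950

At 7793 K (t = 77.93):
  G = 288.1·(77.93 − 60)^(-0.07551) = 288.1·17.93^(-0.07551) = 288.1·0.80416 = 231.678.
At 9538 K (t = 95.38):
  G = 288.1·(95.38 − 60)^(-0.07551) = 288.1·35.38^(-0.07551) = 288.1·0.76393 = 220.088.
Gain = 220.088 / 231.678 = 0.9500 → 0.950.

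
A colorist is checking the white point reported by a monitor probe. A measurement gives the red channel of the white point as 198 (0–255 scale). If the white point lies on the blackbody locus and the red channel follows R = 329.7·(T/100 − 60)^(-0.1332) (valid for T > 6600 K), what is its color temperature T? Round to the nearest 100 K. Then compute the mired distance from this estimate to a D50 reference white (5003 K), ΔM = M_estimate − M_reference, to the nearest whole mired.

(t − 60)^(-0.1332) = 198/329.7 = 0.60055.
t − 60 = 0.60055^(1/-0.1332) = 0.60055^(-7.508) = 45.980, so t = 105.980.
T = 100·t = 10598 K → 10600 K to the nearest 100 K.
M_estimate = 10⁶/10600 = 94.34; M_reference = 10⁶/5003 = 199.88.
ΔM = 94.34 − 199.88 = -105.54 → -106 mireds.

-106 mireds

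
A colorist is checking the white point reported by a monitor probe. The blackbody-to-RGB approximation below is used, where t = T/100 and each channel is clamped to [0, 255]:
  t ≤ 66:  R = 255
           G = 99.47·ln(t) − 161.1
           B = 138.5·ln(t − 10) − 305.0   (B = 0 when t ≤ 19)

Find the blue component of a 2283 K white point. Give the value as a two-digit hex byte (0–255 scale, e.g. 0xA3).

t = 2283/100 = 22.83; the t ≤ 66 branch applies.
B = 138.5·ln(22.83 − 10) − 305.0 = 138.5·ln 12.83 − 305.0 = 138.5·2.5518 − 305.0 = 48.422.
Rounded: 48; in hex, 0x30.

0x30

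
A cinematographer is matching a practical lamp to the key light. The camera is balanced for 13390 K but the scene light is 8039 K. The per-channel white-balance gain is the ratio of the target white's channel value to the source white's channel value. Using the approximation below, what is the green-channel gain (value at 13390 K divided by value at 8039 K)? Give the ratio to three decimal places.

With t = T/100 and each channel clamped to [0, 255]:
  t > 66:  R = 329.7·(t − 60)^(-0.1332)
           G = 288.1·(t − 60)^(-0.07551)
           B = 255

At 8039 K (t = 80.39):
  G = 288.1·(80.39 − 60)^(-0.07551) = 288.1·20.39^(-0.07551) = 288.1·0.79639 = 229.440.
At 13390 K (t = 133.9):
  G = 288.1·(133.9 − 60)^(-0.07551) = 288.1·73.9^(-0.07551) = 288.1·0.72260 = 208.181.
Gain = 208.181 / 229.440 = 0.9073 → 0.907.

0.907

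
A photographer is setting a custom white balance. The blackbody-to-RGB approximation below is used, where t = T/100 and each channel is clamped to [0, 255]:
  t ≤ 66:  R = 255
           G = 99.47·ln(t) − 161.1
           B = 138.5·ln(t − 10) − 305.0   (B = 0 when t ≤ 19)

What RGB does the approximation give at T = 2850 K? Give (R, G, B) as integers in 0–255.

(255, 172, 99)

t = 2850/100 = 28.5; the t ≤ 66 branch applies.
R = 255 by definition for t ≤ 66.
G = 99.47·ln 28.5 − 161.1 = 99.47·3.3499 − 161.1 = 172.115.
B = 138.5·ln(28.5 − 10) − 305.0 = 138.5·ln 18.5 − 305.0 = 138.5·2.9178 − 305.0 = 99.111.
Rounded: (255, 172, 99).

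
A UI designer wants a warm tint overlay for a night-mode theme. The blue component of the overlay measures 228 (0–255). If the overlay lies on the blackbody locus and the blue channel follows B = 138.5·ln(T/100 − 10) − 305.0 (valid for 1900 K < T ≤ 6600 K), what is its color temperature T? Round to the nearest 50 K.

5700 K

ln(t − 10) = (228 + 305.0) / 138.5 = 3.8484.
t − 10 = e^3.8484 = 46.917, so t = 56.917.
T = 100·t = 5692 K → 5700 K to the nearest 50 K.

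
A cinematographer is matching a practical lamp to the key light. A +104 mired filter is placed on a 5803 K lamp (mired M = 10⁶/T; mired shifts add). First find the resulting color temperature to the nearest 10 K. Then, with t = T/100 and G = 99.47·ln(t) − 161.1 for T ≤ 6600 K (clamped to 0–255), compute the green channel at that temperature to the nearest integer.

M_in = 10⁶/5803 = 172.32; M_out = 172.32 + (+104) = 276.32.
T_out = 10⁶/276.32 = 3618.9 K → 3620 K; t = 36.2.
G = 99.47·ln 36.2 − 161.1 = 99.47·3.5891 − 161.1 = 195.904.
Rounded: 196.

196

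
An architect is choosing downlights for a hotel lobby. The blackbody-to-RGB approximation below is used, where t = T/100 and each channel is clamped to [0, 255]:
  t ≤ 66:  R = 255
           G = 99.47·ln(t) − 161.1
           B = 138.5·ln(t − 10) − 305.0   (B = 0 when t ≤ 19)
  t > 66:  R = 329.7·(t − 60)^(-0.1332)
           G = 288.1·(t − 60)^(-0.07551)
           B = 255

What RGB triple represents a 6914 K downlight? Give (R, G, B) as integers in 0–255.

t = 6914/100 = 69.14; the t > 66 branch applies.
R = 329.7·(69.14 − 60)^(-0.1332) = 329.7·9.14^(-0.1332) = 329.7·0.74474 = 245.539.
G = 288.1·(69.14 − 60)^(-0.07551) = 288.1·9.14^(-0.07551) = 288.1·0.84613 = 243.771.
B = 255 by definition for t > 66.
Rounded: (246, 244, 255).

(246, 244, 255)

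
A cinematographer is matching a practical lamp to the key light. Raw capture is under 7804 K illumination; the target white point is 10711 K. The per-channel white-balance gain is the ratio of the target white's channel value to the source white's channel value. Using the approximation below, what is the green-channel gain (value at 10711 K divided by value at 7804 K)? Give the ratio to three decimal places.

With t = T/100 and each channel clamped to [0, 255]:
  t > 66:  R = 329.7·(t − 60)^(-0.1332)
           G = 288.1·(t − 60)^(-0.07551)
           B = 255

At 7804 K (t = 78.04):
  G = 288.1·(78.04 − 60)^(-0.07551) = 288.1·18.04^(-0.07551) = 288.1·0.80379 = 231.571.
At 10711 K (t = 107.11):
  G = 288.1·(107.11 − 60)^(-0.07551) = 288.1·47.11^(-0.07551) = 288.1·0.74759 = 215.381.
Gain = 215.381 / 231.571 = 0.9301 → 0.930.

0.930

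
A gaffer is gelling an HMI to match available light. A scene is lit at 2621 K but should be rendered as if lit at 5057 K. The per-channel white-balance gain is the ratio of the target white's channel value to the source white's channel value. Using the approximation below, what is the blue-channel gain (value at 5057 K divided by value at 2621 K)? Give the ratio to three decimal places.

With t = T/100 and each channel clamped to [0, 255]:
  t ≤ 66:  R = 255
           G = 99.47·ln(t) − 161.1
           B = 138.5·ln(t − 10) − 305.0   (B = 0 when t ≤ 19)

2.572

At 2621 K (t = 26.21):
  B = 138.5·ln(26.21 − 10) − 305.0 = 138.5·ln 16.21 − 305.0 = 138.5·2.7856 − 305.0 = 80.810.
At 5057 K (t = 50.57):
  B = 138.5·ln(50.57 − 10) − 305.0 = 138.5·ln 40.57 − 305.0 = 138.5·3.7030 − 305.0 = 207.869.
Gain = 207.869 / 80.810 = 2.5723 → 2.572.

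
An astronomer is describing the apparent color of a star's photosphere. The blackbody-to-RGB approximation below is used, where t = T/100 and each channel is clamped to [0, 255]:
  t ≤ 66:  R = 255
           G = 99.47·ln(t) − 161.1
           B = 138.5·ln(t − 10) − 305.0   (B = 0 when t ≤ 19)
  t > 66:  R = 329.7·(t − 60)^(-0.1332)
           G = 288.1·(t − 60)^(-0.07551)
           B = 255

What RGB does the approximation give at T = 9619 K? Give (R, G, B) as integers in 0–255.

(204, 220, 255)

t = 9619/100 = 96.19; the t > 66 branch applies.
R = 329.7·(96.19 − 60)^(-0.1332) = 329.7·36.19^(-0.1332) = 329.7·0.62001 = 204.416.
G = 288.1·(96.19 − 60)^(-0.07551) = 288.1·36.19^(-0.07551) = 288.1·0.76262 = 219.712.
B = 255 by definition for t > 66.
Rounded: (204, 220, 255).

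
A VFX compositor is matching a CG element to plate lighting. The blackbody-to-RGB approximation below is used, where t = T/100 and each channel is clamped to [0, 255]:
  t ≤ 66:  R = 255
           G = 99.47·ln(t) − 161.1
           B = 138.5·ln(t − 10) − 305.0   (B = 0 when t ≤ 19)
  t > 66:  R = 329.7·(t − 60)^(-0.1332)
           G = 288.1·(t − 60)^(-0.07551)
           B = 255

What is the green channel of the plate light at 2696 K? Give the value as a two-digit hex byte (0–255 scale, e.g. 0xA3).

t = 2696/100 = 26.96; the t ≤ 66 branch applies.
G = 99.47·ln 26.96 − 161.1 = 99.47·3.2944 − 161.1 = 166.589.
Rounded: 167; in hex, 0xA7.

0xA7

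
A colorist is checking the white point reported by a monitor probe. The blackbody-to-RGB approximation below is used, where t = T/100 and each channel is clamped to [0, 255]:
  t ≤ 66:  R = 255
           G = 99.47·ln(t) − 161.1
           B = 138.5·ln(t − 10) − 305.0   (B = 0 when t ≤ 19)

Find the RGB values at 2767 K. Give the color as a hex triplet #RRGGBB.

#FFA95D

t = 2767/100 = 27.67; the t ≤ 66 branch applies.
R = 255 by definition for t ≤ 66.
G = 99.47·ln 27.67 − 161.1 = 99.47·3.3203 − 161.1 = 169.175.
B = 138.5·ln(27.67 − 10) − 305.0 = 138.5·ln 17.67 − 305.0 = 138.5·2.8719 − 305.0 = 92.754.
Rounded: (255, 169, 93).
In hex: #FFA95D.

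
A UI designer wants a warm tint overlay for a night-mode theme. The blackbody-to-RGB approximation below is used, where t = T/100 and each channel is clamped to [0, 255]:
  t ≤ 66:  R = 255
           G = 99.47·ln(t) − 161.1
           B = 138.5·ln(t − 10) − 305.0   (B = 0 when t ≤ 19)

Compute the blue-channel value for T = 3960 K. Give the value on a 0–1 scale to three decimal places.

0.644

t = 3960/100 = 39.6; the t ≤ 66 branch applies.
B = 138.5·ln(39.6 − 10) − 305.0 = 138.5·ln 29.6 − 305.0 = 138.5·3.3878 − 305.0 = 164.207.
On a 0–1 scale: 164.207/255 = 0.6439 → 0.644.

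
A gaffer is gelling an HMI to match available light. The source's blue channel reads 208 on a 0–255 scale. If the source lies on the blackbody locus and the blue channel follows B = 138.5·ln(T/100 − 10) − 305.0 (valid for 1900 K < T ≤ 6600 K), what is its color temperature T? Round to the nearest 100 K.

ln(t − 10) = (208 + 305.0) / 138.5 = 3.7040.
t − 10 = e^3.7040 = 40.608, so t = 50.608.
T = 100·t = 5061 K → 5100 K to the nearest 100 K.

5100 K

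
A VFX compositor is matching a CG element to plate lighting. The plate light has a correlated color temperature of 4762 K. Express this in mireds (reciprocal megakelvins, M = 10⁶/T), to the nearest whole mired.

210 mireds

M = 10⁶ / 4762 = 209.996 → 210 mireds.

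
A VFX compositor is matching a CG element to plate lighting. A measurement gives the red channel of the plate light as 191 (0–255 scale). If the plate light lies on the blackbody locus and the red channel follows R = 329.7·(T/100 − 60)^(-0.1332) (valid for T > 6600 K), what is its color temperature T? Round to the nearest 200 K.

(t − 60)^(-0.1332) = 191/329.7 = 0.57931.
t − 60 = 0.57931^(1/-0.1332) = 0.57931^(-7.508) = 60.245, so t = 120.245.
T = 100·t = 12025 K → 12000 K to the nearest 200 K.

12000 K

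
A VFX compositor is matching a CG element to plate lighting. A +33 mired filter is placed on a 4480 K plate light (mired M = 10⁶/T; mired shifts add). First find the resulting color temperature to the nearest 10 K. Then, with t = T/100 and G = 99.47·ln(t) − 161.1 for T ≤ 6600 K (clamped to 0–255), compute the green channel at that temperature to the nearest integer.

203

M_in = 10⁶/4480 = 223.21; M_out = 223.21 + (+33) = 256.21.
T_out = 10⁶/256.21 = 3903.0 K → 3900 K; t = 39.
G = 99.47·ln 39 − 161.1 = 99.47·3.6636 − 161.1 = 203.314.
Rounded: 203.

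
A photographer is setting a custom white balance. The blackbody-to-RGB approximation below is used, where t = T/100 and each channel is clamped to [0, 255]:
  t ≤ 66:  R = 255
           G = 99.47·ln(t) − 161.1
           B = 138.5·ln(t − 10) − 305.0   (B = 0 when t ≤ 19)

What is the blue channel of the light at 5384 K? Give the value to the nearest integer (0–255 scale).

219

t = 5384/100 = 53.84; the t ≤ 66 branch applies.
B = 138.5·ln(53.84 − 10) − 305.0 = 138.5·ln 43.84 − 305.0 = 138.5·3.7805 − 305.0 = 218.606.
Rounded: 219.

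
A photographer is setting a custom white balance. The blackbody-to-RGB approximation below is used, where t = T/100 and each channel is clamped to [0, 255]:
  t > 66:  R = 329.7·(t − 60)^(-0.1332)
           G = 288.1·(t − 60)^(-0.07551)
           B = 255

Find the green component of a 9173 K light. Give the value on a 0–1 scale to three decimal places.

0.870

t = 9173/100 = 91.73; the t > 66 branch applies.
G = 288.1·(91.73 − 60)^(-0.07551) = 288.1·31.73^(-0.07551) = 288.1·0.77024 = 221.905.
On a 0–1 scale: 221.905/255 = 0.8702 → 0.870.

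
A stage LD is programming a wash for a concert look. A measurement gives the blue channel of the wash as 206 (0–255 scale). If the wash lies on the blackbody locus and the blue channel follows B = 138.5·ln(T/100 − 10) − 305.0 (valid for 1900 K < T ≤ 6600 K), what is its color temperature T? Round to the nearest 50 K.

5000 K

ln(t − 10) = (206 + 305.0) / 138.5 = 3.6895.
t − 10 = e^3.6895 = 40.026, so t = 50.026.
T = 100·t = 5003 K → 5000 K to the nearest 50 K.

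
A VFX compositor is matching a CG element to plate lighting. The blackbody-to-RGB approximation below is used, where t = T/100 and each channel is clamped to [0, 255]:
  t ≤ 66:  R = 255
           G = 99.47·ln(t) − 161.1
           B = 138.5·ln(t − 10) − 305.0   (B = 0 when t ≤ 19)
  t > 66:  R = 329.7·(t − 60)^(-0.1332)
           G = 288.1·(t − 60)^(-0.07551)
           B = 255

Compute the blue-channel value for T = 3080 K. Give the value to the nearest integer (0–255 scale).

115

t = 3080/100 = 30.8; the t ≤ 66 branch applies.
B = 138.5·ln(30.8 − 10) − 305.0 = 138.5·ln 20.8 − 305.0 = 138.5·3.0350 − 305.0 = 115.341.
Rounded: 115.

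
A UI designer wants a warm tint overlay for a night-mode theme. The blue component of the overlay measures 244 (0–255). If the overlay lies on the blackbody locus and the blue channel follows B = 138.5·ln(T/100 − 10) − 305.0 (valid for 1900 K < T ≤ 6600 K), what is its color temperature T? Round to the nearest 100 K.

6300 K

ln(t − 10) = (244 + 305.0) / 138.5 = 3.9639.
t − 10 = e^3.9639 = 52.662, so t = 62.662.
T = 100·t = 6266 K → 6300 K to the nearest 100 K.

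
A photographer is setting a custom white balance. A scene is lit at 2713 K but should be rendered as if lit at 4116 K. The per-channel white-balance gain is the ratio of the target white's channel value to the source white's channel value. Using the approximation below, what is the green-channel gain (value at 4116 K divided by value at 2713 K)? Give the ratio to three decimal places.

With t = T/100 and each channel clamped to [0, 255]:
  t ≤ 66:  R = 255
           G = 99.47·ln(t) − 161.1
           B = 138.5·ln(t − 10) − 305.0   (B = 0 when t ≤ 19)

At 2713 K (t = 27.13):
  G = 99.47·ln 27.13 − 161.1 = 99.47·3.3006 − 161.1 = 167.215.
At 4116 K (t = 41.16):
  G = 99.47·ln 41.16 − 161.1 = 99.47·3.7175 − 161.1 = 208.676.
Gain = 208.676 / 167.215 = 1.2480 → 1.248.

1.248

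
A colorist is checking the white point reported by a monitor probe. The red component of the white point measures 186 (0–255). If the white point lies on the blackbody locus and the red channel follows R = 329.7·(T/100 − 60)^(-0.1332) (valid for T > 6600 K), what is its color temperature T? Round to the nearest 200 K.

13400 K

(t − 60)^(-0.1332) = 186/329.7 = 0.56415.
t − 60 = 0.56415^(1/-0.1332) = 0.56415^(-7.508) = 73.521, so t = 133.521.
T = 100·t = 13352 K → 13400 K to the nearest 200 K.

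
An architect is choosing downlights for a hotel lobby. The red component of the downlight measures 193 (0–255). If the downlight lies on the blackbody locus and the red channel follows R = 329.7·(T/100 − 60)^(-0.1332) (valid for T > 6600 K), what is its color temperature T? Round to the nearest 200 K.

(t − 60)^(-0.1332) = 193/329.7 = 0.58538.
t − 60 = 0.58538^(1/-0.1332) = 0.58538^(-7.508) = 55.713, so t = 115.713.
T = 100·t = 11571 K → 11600 K to the nearest 200 K.

11600 K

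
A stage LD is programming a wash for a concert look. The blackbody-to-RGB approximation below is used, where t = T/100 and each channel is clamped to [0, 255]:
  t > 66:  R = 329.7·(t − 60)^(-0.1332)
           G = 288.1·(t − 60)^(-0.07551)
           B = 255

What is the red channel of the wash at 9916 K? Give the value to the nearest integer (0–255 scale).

t = 9916/100 = 99.16; the t > 66 branch applies.
R = 329.7·(99.16 − 60)^(-0.1332) = 329.7·39.16^(-0.1332) = 329.7·0.61353 = 202.280.
Rounded: 202.

202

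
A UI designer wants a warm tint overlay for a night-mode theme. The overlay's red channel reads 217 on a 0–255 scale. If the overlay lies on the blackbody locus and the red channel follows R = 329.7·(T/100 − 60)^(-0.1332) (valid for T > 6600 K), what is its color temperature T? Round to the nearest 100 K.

8300 K

(t − 60)^(-0.1332) = 217/329.7 = 0.65817.
t − 60 = 0.65817^(1/-0.1332) = 0.65817^(-7.508) = 23.110, so t = 83.110.
T = 100·t = 8311 K → 8300 K to the nearest 100 K.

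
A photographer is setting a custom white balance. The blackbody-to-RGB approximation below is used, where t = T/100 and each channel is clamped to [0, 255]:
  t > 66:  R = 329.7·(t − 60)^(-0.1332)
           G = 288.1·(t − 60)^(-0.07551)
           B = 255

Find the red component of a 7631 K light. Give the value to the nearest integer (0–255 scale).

227

t = 7631/100 = 76.31; the t > 66 branch applies.
R = 329.7·(76.31 − 60)^(-0.1332) = 329.7·16.31^(-0.1332) = 329.7·0.68945 = 227.311.
Rounded: 227.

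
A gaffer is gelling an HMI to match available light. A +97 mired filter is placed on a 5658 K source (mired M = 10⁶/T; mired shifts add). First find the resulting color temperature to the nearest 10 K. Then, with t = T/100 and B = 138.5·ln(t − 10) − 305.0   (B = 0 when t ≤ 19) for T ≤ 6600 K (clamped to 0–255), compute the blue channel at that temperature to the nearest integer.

M_in = 10⁶/5658 = 176.74; M_out = 176.74 + (+97) = 273.74.
T_out = 10⁶/273.74 = 3653.1 K → 3650 K; t = 36.5.
B = 138.5·ln(36.5 − 10) − 305.0 = 138.5·ln 26.5 − 305.0 = 138.5·3.2771 − 305.0 = 148.885.
Rounded: 149.

149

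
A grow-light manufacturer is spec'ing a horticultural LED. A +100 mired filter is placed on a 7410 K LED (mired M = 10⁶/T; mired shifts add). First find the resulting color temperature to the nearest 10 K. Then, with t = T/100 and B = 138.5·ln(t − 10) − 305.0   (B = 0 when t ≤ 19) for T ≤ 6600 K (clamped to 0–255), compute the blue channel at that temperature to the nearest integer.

178

M_in = 10⁶/7410 = 134.95; M_out = 134.95 + (+100) = 234.95.
T_out = 10⁶/234.95 = 4256.2 K → 4260 K; t = 42.6.
B = 138.5·ln(42.6 − 10) − 305.0 = 138.5·ln 32.6 − 305.0 = 138.5·3.4843 − 305.0 = 177.577.
Rounded: 178.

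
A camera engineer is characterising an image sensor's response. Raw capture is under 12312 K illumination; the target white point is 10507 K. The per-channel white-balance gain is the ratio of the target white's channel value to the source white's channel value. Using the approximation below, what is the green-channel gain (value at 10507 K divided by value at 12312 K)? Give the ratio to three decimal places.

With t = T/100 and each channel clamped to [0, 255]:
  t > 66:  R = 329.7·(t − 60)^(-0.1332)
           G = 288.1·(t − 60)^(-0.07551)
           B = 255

1.026

At 12312 K (t = 123.12):
  G = 288.1·(123.12 − 60)^(-0.07551) = 288.1·63.12^(-0.07551) = 288.1·0.73126 = 210.675.
At 10507 K (t = 105.07):
  G = 288.1·(105.07 − 60)^(-0.07551) = 288.1·45.07^(-0.07551) = 288.1·0.75009 = 216.102.
Gain = 216.102 / 210.675 = 1.0258 → 1.026.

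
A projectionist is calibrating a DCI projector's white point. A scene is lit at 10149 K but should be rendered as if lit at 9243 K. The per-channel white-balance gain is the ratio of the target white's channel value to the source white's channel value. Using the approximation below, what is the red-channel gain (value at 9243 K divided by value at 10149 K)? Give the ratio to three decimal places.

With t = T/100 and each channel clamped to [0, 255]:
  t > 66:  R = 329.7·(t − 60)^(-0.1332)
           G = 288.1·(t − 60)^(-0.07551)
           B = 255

At 10149 K (t = 101.49):
  R = 329.7·(101.49 − 60)^(-0.1332) = 329.7·41.49^(-0.1332) = 329.7·0.60882 = 200.728.
At 9243 K (t = 92.43):
  R = 329.7·(92.43 − 60)^(-0.1332) = 329.7·32.43^(-0.1332) = 329.7·0.62913 = 207.425.
Gain = 207.425 / 200.728 = 1.0334 → 1.033.

1.033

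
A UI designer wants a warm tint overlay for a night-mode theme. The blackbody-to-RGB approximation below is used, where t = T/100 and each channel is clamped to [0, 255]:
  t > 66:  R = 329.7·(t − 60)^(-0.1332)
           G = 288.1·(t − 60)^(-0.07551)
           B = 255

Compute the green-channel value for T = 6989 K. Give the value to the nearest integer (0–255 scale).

t = 6989/100 = 69.89; the t > 66 branch applies.
G = 288.1·(69.89 − 60)^(-0.07551) = 288.1·9.89^(-0.07551) = 288.1·0.84111 = 242.324.
Rounded: 242.

242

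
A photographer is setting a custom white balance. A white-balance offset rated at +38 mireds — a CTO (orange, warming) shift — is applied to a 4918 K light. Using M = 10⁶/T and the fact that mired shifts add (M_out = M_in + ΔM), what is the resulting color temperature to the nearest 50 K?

4150 K

M_in = 10⁶/4918 = 203.33 mireds.
M_out = 203.33 + (+38) = 241.33 mireds.
T_out = 10⁶/241.33 = 4143.6 K → 4150 K.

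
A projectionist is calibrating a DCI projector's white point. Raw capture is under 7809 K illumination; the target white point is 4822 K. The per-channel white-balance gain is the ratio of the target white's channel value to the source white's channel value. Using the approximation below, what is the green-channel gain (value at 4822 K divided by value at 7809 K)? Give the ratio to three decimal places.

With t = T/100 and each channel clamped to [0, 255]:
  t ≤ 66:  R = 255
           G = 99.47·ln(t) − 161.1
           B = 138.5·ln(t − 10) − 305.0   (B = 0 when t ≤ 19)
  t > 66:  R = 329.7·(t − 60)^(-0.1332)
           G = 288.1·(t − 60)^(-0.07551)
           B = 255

0.969

At 7809 K (t = 78.09):
  G = 288.1·(78.09 − 60)^(-0.07551) = 288.1·18.09^(-0.07551) = 288.1·0.80362 = 231.523.
At 4822 K (t = 48.22):
  G = 99.47·ln 48.22 − 161.1 = 99.47·3.8758 − 161.1 = 224.423.
Gain = 224.423 / 231.523 = 0.9693 → 0.969.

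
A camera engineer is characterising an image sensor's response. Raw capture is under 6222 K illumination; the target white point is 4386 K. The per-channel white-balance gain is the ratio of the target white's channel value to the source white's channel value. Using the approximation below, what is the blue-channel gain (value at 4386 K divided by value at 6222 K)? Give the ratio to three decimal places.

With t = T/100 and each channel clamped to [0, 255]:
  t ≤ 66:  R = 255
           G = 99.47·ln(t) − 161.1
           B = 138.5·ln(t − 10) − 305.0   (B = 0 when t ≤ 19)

0.753

At 6222 K (t = 62.22):
  B = 138.5·ln(62.22 − 10) − 305.0 = 138.5·ln 52.22 − 305.0 = 138.5·3.9555 − 305.0 = 242.832.
At 4386 K (t = 43.86):
  B = 138.5·ln(43.86 − 10) − 305.0 = 138.5·ln 33.86 − 305.0 = 138.5·3.5222 − 305.0 = 182.829.
Gain = 182.829 / 242.832 = 0.7529 → 0.753.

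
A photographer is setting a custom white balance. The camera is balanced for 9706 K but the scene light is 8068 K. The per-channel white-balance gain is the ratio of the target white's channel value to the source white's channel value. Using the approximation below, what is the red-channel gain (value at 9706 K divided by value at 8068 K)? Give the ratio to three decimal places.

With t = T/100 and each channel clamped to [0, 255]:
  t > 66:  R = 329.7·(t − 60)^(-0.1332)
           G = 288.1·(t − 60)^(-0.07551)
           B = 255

0.925

At 8068 K (t = 80.68):
  R = 329.7·(80.68 − 60)^(-0.1332) = 329.7·20.68^(-0.1332) = 329.7·0.66799 = 220.236.
At 9706 K (t = 97.06):
  R = 329.7·(97.06 − 60)^(-0.1332) = 329.7·37.06^(-0.1332) = 329.7·0.61805 = 203.770.
Gain = 203.770 / 220.236 = 0.9252 → 0.925.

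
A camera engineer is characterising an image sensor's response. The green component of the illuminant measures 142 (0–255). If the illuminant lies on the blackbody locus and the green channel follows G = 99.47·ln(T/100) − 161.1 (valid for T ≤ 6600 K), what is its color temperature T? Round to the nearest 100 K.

2100 K

ln t = (142 + 161.1) / 99.47 = 3.0471.
t = e^3.0471 = 21.055.
T = 100·t = 2106 K → 2100 K to the nearest 100 K.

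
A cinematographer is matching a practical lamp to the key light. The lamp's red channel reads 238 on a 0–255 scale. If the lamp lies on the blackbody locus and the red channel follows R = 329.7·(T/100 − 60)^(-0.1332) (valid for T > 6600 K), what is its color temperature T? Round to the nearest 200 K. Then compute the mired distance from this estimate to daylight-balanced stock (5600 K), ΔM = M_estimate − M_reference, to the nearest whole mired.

(t − 60)^(-0.1332) = 238/329.7 = 0.72187.
t − 60 = 0.72187^(1/-0.1332) = 0.72187^(-7.508) = 11.551, so t = 71.551.
T = 100·t = 7155 K → 7200 K to the nearest 200 K.
M_estimate = 10⁶/7200 = 138.89; M_reference = 10⁶/5600 = 178.57.
ΔM = 138.89 − 178.57 = -39.68 → -40 mireds.

-40 mireds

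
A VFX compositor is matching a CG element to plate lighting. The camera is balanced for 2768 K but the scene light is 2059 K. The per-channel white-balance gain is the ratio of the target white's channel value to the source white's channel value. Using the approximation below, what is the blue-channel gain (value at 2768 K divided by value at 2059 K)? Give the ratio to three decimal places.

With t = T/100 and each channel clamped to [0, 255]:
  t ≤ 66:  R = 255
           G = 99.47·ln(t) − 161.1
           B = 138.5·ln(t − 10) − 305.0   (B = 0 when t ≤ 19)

At 2059 K (t = 20.59):
  B = 138.5·ln(20.59 − 10) − 305.0 = 138.5·ln 10.59 − 305.0 = 138.5·2.3599 − 305.0 = 21.848.
At 2768 K (t = 27.68):
  B = 138.5·ln(27.68 − 10) − 305.0 = 138.5·ln 17.68 − 305.0 = 138.5·2.8724 − 305.0 = 92.832.
Gain = 92.832 / 21.848 = 4.2491 → 4.249.

4.249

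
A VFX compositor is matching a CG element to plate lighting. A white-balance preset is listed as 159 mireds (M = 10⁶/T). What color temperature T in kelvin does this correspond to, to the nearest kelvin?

T = 10⁶ / 159 = 6289.31 K → 6289 K.

6289 K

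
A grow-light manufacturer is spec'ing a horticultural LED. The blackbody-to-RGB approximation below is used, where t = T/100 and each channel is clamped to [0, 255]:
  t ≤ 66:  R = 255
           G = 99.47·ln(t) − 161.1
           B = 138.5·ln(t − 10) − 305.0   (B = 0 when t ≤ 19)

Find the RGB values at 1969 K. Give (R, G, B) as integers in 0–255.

(255, 135, 10)

t = 1969/100 = 19.69; the t ≤ 66 branch applies.
R = 255 by definition for t ≤ 66.
G = 99.47·ln 19.69 − 161.1 = 99.47·2.9801 − 161.1 = 135.332.
B = 138.5·ln(19.69 − 10) − 305.0 = 138.5·ln 9.69 − 305.0 = 138.5·2.2711 − 305.0 = 9.547.
Rounded: (255, 135, 10).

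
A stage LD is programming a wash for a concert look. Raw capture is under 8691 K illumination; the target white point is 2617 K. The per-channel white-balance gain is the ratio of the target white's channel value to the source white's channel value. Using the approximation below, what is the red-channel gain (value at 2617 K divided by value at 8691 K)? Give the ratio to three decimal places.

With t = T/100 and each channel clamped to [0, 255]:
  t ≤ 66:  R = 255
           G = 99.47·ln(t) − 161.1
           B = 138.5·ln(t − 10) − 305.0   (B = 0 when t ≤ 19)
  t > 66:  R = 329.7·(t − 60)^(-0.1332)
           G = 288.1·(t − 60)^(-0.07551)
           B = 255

At 8691 K (t = 86.91):
  R = 329.7·(86.91 − 60)^(-0.1332) = 329.7·26.91^(-0.1332) = 329.7·0.64496 = 212.645.
At 2617 K (t = 26.17):
  R = 255 by definition for t ≤ 66.
Gain = 255.000 / 212.645 = 1.1992 → 1.199.

1.199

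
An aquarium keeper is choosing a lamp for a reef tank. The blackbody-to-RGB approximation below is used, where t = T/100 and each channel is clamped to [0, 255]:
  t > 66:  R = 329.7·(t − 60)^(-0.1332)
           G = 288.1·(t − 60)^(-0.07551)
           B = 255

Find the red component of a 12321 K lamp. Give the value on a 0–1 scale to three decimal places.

t = 12321/100 = 123.21; the t > 66 branch applies.
R = 329.7·(123.21 − 60)^(-0.1332) = 329.7·63.21^(-0.1332) = 329.7·0.57562 = 189.782.
On a 0–1 scale: 189.782/255 = 0.7442 → 0.744.

0.744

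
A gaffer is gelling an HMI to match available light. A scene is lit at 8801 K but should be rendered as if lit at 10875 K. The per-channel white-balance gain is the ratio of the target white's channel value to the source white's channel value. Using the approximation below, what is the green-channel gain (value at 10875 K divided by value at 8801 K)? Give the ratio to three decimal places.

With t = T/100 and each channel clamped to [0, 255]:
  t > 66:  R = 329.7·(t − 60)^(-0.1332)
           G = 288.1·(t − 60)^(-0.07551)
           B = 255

0.959

At 8801 K (t = 88.01):
  G = 288.1·(88.01 − 60)^(-0.07551) = 288.1·28.01^(-0.07551) = 288.1·0.77752 = 224.004.
At 10875 K (t = 108.75):
  G = 288.1·(108.75 − 60)^(-0.07551) = 288.1·48.75^(-0.07551) = 288.1·0.74566 = 214.825.
Gain = 214.825 / 224.004 = 0.9590 → 0.959.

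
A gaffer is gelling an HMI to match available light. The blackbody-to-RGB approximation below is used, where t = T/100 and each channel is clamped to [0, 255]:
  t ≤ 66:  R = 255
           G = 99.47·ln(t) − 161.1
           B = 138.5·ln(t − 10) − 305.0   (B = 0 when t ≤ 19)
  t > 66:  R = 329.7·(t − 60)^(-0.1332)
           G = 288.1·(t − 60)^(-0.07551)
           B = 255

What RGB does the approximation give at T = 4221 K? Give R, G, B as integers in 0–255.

t = 4221/100 = 42.21; the t ≤ 66 branch applies.
R = 255 by definition for t ≤ 66.
G = 99.47·ln 42.21 − 161.1 = 99.47·3.7427 − 161.1 = 211.182.
B = 138.5·ln(42.21 − 10) − 305.0 = 138.5·ln 32.21 − 305.0 = 138.5·3.4723 − 305.0 = 175.910.
Rounded: (255, 211, 176).

R=255, G=211, B=176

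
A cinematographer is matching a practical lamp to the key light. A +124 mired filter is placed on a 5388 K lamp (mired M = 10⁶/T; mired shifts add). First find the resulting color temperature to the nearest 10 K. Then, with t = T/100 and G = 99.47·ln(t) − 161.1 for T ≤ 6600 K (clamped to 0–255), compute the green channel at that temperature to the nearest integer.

185

M_in = 10⁶/5388 = 185.60; M_out = 185.60 + (+124) = 309.60.
T_out = 10⁶/309.60 = 3230.0 K → 3230 K; t = 32.3.
G = 99.47·ln 32.3 − 161.1 = 99.47·3.4751 − 161.1 = 184.565.
Rounded: 185.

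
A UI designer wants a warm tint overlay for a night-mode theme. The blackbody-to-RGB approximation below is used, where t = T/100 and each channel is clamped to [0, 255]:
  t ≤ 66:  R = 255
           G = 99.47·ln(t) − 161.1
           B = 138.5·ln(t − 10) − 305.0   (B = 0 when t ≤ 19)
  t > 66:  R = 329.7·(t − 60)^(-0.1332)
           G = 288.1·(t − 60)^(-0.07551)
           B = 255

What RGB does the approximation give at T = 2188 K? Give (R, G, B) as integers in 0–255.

t = 2188/100 = 21.88; the t ≤ 66 branch applies.
R = 255 by definition for t ≤ 66.
G = 99.47·ln 21.88 − 161.1 = 99.47·3.0856 − 161.1 = 145.822.
B = 138.5·ln(21.88 − 10) − 305.0 = 138.5·ln 11.88 − 305.0 = 138.5·2.4749 − 305.0 = 37.768.
Rounded: (255, 146, 38).

(255, 146, 38)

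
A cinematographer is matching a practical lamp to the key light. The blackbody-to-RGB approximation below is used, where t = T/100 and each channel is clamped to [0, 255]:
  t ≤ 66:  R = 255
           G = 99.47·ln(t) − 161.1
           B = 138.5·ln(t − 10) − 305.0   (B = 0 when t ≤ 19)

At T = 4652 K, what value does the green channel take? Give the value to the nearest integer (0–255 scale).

221

t = 4652/100 = 46.52; the t ≤ 66 branch applies.
G = 99.47·ln 46.52 − 161.1 = 99.47·3.8399 − 161.1 = 220.853.
Rounded: 221.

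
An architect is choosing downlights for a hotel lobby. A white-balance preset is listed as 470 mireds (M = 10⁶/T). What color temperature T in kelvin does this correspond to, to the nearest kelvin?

T = 10⁶ / 470 = 2127.66 K → 2128 K.

2128 K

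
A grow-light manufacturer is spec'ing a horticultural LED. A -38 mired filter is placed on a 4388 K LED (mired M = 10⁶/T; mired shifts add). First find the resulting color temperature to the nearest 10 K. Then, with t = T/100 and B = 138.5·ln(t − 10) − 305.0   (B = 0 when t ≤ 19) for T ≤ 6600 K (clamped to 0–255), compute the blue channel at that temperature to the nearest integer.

M_in = 10⁶/4388 = 227.89; M_out = 227.89 + (-38) = 189.89.
T_out = 10⁶/189.89 = 5266.1 K → 5270 K; t = 52.7.
B = 138.5·ln(52.7 − 10) − 305.0 = 138.5·ln 42.7 − 305.0 = 138.5·3.7542 − 305.0 = 214.957.
Rounded: 215.

215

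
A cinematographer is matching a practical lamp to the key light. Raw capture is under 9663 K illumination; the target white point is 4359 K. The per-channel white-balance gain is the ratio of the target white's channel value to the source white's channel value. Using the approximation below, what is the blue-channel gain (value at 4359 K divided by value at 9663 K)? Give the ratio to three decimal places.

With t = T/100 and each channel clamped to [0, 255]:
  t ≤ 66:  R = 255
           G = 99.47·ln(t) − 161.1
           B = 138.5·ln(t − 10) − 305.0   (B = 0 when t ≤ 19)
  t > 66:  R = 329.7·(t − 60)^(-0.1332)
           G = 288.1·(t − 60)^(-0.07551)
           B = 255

At 9663 K (t = 96.63):
  B = 255 by definition for t > 66.
At 4359 K (t = 43.59):
  B = 138.5·ln(43.59 − 10) − 305.0 = 138.5·ln 33.59 − 305.0 = 138.5·3.5142 − 305.0 = 181.721.
Gain = 181.721 / 255.000 = 0.7126 → 0.713.

0.713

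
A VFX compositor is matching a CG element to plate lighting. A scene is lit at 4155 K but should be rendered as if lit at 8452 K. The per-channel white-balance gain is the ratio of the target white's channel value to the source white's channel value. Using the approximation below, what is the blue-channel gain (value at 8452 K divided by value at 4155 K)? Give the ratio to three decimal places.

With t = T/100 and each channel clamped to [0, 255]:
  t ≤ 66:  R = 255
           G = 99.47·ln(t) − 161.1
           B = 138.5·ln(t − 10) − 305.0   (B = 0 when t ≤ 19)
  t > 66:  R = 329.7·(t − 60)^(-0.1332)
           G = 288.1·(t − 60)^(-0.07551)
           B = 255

At 4155 K (t = 41.55):
  B = 138.5·ln(41.55 − 10) − 305.0 = 138.5·ln 31.55 − 305.0 = 138.5·3.4516 − 305.0 = 173.043.
At 8452 K (t = 84.52):
  B = 255 by definition for t > 66.
Gain = 255.000 / 173.043 = 1.4736 → 1.474.

1.474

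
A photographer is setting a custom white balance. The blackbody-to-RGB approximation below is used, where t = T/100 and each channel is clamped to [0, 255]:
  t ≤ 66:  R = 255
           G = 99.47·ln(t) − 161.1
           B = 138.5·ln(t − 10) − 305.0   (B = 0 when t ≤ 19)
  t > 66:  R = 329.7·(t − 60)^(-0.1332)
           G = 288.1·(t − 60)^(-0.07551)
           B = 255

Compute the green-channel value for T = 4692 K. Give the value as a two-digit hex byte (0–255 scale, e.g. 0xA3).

0xDE

t = 4692/100 = 46.92; the t ≤ 66 branch applies.
G = 99.47·ln 46.92 − 161.1 = 99.47·3.8484 − 161.1 = 221.705.
Rounded: 222; in hex, 0xDE.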